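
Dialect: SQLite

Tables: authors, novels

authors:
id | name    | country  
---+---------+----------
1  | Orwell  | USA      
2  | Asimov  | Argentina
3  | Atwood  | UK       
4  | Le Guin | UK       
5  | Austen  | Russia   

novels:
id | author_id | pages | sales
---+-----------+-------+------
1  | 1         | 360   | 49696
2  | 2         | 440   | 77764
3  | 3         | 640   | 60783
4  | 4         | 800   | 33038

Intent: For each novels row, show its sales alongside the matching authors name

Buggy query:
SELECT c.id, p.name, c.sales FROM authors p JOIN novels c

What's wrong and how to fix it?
Bug: JOIN with no ON clause produces a cartesian product; every novels row pairs with every authors row

Fix: Specify the join condition linking the foreign key to the parent id

Corrected query:
SELECT c.id, p.name, c.sales FROM authors p JOIN novels c ON c.author_id = p.id

Result:
id | name    | sales
---+---------+------
1  | Orwell  | 49696
2  | Asimov  | 77764
3  | Atwood  | 60783
4  | Le Guin | 33038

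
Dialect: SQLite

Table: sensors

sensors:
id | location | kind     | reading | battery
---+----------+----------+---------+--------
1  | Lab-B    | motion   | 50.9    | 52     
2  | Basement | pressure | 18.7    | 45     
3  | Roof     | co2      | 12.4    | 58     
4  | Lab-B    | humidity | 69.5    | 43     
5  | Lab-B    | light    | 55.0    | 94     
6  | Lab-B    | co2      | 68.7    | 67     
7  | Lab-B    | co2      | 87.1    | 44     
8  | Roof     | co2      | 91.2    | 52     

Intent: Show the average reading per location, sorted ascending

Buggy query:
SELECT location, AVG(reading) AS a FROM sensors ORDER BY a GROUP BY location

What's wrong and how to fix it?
Bug: GROUP BY must precede ORDER BY

Fix: Reorder: SELECT … FROM … GROUP BY … ORDER BY …

Corrected query:
SELECT location, AVG(reading) AS a FROM sensors GROUP BY location ORDER BY a

Result:
location | a    
---------+------
Basement | 18.7 
Roof     | 51.8 
Lab-B    | 66.24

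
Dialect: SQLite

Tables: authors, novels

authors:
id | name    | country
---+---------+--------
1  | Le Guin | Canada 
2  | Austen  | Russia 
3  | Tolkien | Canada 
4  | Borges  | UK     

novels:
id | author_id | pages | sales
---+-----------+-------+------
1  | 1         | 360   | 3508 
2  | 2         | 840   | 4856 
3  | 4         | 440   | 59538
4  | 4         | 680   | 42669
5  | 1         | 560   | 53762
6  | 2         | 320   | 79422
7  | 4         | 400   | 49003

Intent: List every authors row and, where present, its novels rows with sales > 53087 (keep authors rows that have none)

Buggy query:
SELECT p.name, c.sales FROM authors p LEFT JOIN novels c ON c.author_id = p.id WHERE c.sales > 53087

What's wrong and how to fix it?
Bug: Filtering c.sales in WHERE discards the NULL rows produced by LEFT JOIN, turning it into an inner join

Fix: Put 'c.sales > 53087' in the JOIN's ON clause instead of WHERE

Corrected query:
SELECT p.name, c.sales FROM authors p LEFT JOIN novels c ON c.author_id = p.id AND c.sales > 53087

Result:
name    | sales
--------+------
Le Guin | 53762
Austen  | 79422
Tolkien | NULL 
Borges  | 59538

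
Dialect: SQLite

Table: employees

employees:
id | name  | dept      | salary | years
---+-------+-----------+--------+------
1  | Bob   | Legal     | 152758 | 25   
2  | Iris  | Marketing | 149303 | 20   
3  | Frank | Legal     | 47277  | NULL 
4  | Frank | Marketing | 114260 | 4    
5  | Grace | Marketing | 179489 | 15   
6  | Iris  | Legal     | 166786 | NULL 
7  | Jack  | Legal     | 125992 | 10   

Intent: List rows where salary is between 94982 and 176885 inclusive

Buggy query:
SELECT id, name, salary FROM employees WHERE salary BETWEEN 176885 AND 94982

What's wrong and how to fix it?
Bug: BETWEEN expects the lower bound first; with 176885 AND 94982 the range is empty

Fix: Write BETWEEN 94982 AND 176885

Corrected query:
SELECT id, name, salary FROM employees WHERE salary BETWEEN 94982 AND 176885

Result:
id | name  | salary
---+-------+-------
1  | Bob   | 152758
2  | Iris  | 149303
4  | Frank | 114260
6  | Iris  | 166786
7  | Jack  | 125992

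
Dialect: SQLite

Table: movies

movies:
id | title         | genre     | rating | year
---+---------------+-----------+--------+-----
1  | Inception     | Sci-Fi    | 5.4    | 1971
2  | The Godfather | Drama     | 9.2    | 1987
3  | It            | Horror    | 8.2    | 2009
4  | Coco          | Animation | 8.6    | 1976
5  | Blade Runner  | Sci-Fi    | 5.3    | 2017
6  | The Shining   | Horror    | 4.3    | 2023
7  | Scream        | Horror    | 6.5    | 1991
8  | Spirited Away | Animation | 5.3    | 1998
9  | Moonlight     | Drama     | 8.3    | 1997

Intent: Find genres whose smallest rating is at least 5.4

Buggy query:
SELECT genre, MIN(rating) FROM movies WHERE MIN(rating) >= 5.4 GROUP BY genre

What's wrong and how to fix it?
Bug: MIN() in WHERE is a misuse of aggregate

Fix: Use HAVING for the per-group MIN condition

Corrected query:
SELECT genre, MIN(rating) FROM movies GROUP BY genre HAVING MIN(rating) >= 5.4

Result:
genre | MIN(rating)
------+------------
Drama | 8.3        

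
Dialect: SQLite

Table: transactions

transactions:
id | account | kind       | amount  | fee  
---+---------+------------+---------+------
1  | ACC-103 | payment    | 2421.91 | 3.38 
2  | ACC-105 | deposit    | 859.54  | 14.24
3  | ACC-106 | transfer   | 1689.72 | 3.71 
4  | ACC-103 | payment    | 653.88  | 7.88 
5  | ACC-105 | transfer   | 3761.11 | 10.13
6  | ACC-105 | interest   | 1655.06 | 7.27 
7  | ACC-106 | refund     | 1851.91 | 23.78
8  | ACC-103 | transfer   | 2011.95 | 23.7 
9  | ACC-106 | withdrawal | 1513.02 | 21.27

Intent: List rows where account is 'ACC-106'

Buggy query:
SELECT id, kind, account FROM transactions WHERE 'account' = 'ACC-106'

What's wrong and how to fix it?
Bug: Single quotes denote string literals in SQL; the column name is being compared as a constant string

Fix: Reference the column as account without single quotes

Corrected query:
SELECT id, kind, account FROM transactions WHERE account = 'ACC-106'

Result:
id | kind       | account
---+------------+--------
3  | transfer   | ACC-106
7  | refund     | ACC-106
9  | withdrawal | ACC-106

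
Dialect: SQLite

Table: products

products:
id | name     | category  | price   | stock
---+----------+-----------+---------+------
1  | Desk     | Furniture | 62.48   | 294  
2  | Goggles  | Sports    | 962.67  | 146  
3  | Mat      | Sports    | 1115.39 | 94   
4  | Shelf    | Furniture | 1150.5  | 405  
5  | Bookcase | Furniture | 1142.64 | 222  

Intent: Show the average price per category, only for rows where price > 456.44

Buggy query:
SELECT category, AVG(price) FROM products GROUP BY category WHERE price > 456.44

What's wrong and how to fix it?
Bug: WHERE cannot follow GROUP BY

Fix: Move the WHERE clause before GROUP BY

Corrected query:
SELECT category, AVG(price) FROM products WHERE price > 456.44 GROUP BY category

Result:
category  | AVG(price)
----------+-----------
Furniture | 1146.57   
Sports    | 1039.03   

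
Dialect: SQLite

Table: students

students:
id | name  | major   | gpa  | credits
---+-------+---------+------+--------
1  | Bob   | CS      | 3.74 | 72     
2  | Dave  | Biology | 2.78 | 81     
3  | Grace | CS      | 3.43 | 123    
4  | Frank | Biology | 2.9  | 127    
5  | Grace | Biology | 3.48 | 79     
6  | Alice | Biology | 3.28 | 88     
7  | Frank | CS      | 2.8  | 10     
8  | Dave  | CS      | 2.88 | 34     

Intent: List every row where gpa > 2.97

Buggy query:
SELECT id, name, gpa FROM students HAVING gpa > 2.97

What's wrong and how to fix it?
Bug: This is a non-aggregate query (no GROUP BY, no aggregates), so in SQLite the HAVING clause is invalid here; a row-level condition belongs in WHERE

Fix: Use WHERE for row-level filtering

Corrected query:
SELECT id, name, gpa FROM students WHERE gpa > 2.97

Result:
id | name  | gpa 
---+-------+-----
1  | Bob   | 3.74
3  | Grace | 3.43
5  | Grace | 3.48
6  | Alice | 3.28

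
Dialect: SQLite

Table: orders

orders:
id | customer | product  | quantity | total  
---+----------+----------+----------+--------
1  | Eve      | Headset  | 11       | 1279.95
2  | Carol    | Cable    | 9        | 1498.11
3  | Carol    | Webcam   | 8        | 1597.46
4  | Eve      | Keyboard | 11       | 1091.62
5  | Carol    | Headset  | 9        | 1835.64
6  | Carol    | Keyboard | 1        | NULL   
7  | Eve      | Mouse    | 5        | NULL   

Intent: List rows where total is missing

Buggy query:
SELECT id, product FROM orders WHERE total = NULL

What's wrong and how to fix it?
Bug: '= NULL' is always unknown in SQL three-valued logic, so no rows match

Fix: Replace '= NULL' with 'IS NULL'

Corrected query:
SELECT id, product FROM orders WHERE total IS NULL

Result:
id | product 
---+---------
6  | Keyboard
7  | Mouse   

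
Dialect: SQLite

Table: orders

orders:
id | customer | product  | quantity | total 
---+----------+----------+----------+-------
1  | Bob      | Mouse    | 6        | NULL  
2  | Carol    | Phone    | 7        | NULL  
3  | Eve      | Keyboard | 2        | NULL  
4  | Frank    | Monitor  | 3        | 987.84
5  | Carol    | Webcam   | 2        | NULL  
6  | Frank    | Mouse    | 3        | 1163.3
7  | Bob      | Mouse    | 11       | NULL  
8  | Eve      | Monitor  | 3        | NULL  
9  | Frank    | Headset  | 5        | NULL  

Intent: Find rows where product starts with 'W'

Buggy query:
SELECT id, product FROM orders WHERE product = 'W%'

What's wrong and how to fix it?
Bug: Wildcards only work with LIKE; '=' treats '%' as a literal character

Fix: Use LIKE for wildcard pattern matching

Corrected query:
SELECT id, product FROM orders WHERE product LIKE 'W%'

Result:
id | product
---+--------
5  | Webcam 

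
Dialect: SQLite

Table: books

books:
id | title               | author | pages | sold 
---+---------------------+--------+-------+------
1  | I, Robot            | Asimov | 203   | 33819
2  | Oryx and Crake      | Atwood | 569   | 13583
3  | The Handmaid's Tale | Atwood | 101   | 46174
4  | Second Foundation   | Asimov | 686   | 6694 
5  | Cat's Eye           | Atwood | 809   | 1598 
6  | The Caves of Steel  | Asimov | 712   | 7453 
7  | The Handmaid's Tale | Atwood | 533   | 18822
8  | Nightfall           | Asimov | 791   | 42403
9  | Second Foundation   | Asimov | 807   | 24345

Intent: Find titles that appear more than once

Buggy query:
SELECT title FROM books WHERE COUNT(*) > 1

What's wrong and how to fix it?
Bug: WHERE can't reference COUNT(*); aggregates are computed after WHERE

Fix: Group first, then use HAVING for the count condition

Corrected query:
SELECT title FROM books GROUP BY title HAVING COUNT(*) > 1

Result:
title              
-------------------
Second Foundation  
The Handmaid's Tale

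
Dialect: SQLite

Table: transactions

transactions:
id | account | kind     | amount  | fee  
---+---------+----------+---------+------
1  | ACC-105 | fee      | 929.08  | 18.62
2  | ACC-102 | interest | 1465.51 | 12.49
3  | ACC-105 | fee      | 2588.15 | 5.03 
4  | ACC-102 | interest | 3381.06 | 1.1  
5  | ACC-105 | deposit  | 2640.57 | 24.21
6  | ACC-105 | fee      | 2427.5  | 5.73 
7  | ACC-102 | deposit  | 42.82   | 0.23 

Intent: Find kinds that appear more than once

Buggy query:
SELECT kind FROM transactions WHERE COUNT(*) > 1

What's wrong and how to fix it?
Bug: COUNT(*) is an aggregate and cannot be used in WHERE

Fix: GROUP BY kind, then filter groups with HAVING COUNT(*) > 1

Corrected query:
SELECT kind FROM transactions GROUP BY kind HAVING COUNT(*) > 1

Result:
kind    
--------
deposit 
fee     
interest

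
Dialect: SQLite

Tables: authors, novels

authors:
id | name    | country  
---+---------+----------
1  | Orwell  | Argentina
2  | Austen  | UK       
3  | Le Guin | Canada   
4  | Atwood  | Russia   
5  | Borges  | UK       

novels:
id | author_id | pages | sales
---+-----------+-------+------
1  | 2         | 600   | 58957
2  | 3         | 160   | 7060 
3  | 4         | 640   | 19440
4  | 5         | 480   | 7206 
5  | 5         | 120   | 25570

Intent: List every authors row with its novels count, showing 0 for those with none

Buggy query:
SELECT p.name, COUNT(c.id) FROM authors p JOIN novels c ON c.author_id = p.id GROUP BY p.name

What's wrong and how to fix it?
Bug: INNER JOIN drops authors rows that have no matching novels rows

Fix: Switch to LEFT JOIN to retain unmatched parent rows

Corrected query:
SELECT p.name, COUNT(c.id) FROM authors p LEFT JOIN novels c ON c.author_id = p.id GROUP BY p.name

Result:
name    | COUNT(c.id)
--------+------------
Atwood  | 1          
Austen  | 1          
Borges  | 2          
Le Guin | 1          
Orwell  | 0          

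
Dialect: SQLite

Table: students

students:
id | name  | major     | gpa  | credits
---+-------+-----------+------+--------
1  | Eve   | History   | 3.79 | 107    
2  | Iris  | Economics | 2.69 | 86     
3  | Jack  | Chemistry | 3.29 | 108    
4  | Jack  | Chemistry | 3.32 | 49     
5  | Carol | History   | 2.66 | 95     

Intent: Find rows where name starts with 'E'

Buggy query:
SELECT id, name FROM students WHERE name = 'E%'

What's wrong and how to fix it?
Bug: '=' compares the literal string including the % character; pattern matching needs LIKE

Fix: Use LIKE for wildcard pattern matching

Corrected query:
SELECT id, name FROM students WHERE name LIKE 'E%'

Result:
id | name
---+-----
1  | Eve 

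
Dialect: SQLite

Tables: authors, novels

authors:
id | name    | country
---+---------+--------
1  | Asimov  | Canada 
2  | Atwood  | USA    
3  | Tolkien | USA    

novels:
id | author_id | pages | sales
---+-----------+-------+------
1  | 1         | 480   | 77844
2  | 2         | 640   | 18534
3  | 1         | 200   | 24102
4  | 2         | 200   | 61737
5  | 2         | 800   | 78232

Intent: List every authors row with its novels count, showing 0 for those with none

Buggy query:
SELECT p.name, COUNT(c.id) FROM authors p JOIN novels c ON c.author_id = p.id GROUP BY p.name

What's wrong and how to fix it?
Bug: INNER JOIN drops authors rows that have no matching novels rows

Fix: Use LEFT JOIN so parents without children still appear (COUNT(c.id) gives 0)

Corrected query:
SELECT p.name, COUNT(c.id) FROM authors p LEFT JOIN novels c ON c.author_id = p.id GROUP BY p.name

Result:
name    | COUNT(c.id)
--------+------------
Asimov  | 2          
Atwood  | 3          
Tolkien | 0          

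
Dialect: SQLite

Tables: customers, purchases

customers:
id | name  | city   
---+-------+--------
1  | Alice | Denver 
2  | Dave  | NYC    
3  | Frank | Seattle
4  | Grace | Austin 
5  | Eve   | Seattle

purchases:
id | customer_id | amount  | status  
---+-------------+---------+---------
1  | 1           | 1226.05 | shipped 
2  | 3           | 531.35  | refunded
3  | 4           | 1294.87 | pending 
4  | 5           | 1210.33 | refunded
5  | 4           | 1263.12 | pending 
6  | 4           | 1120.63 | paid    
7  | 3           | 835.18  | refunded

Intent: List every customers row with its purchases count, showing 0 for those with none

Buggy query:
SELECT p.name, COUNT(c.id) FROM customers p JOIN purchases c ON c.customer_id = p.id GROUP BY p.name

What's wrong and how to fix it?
Bug: An inner join excludes parents with zero children

Fix: Use LEFT JOIN so parents without children still appear (COUNT(c.id) gives 0)

Corrected query:
SELECT p.name, COUNT(c.id) FROM customers p LEFT JOIN purchases c ON c.customer_id = p.id GROUP BY p.name

Result:
name  | COUNT(c.id)
------+------------
Alice | 1          
Dave  | 0          
Eve   | 1          
Frank | 2          
Grace | 3          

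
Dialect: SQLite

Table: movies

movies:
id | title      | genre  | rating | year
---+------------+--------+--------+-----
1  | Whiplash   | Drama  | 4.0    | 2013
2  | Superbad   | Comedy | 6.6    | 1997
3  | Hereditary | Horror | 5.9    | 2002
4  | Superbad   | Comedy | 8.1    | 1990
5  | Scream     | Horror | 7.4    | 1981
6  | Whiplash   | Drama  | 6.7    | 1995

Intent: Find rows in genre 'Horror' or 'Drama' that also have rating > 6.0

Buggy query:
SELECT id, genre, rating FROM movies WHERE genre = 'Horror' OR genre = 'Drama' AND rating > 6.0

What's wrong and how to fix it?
Bug: Without parentheses, AND is evaluated before OR, so the rating filter only applies to the 'Drama' branch

Fix: Add parentheses around the OR so the AND applies to both alternatives

Corrected query:
SELECT id, genre, rating FROM movies WHERE (genre = 'Horror' OR genre = 'Drama') AND rating > 6.0

Result:
id | genre  | rating
---+--------+-------
5  | Horror | 7.4   
6  | Drama  | 6.7   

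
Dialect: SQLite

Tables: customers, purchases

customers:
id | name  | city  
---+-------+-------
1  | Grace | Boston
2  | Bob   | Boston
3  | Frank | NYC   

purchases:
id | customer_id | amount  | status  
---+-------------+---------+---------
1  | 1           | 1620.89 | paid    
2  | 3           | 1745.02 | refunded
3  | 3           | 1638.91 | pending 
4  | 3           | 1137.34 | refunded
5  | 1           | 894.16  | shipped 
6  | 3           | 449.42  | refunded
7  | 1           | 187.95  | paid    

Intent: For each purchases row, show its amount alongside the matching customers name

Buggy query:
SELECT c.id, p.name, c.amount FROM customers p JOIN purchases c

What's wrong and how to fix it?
Bug: JOIN with no ON clause produces a cartesian product; every purchases row pairs with every customers row

Fix: Specify the join condition linking the foreign key to the parent id

Corrected query:
SELECT c.id, p.name, c.amount FROM customers p JOIN purchases c ON c.customer_id = p.id

Result:
id | name  | amount 
---+-------+--------
1  | Grace | 1620.89
2  | Frank | 1745.02
3  | Frank | 1638.91
4  | Frank | 1137.34
5  | Grace | 894.16 
6  | Frank | 449.42 
7  | Grace | 187.95 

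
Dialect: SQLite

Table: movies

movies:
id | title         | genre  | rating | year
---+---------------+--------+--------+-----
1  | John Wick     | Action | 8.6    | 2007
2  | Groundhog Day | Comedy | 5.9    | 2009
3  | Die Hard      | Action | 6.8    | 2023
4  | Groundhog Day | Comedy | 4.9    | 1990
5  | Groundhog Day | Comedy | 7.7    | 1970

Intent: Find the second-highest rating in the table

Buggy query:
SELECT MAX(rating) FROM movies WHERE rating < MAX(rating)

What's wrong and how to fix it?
Bug: The inner MAX is an aggregate inside WHERE, which is not allowed

Fix: Put the inner MAX in a scalar subquery

Corrected query:
SELECT MAX(rating) FROM movies WHERE rating < (SELECT MAX(rating) FROM movies)

Result:
MAX(rating)
-----------
7.7        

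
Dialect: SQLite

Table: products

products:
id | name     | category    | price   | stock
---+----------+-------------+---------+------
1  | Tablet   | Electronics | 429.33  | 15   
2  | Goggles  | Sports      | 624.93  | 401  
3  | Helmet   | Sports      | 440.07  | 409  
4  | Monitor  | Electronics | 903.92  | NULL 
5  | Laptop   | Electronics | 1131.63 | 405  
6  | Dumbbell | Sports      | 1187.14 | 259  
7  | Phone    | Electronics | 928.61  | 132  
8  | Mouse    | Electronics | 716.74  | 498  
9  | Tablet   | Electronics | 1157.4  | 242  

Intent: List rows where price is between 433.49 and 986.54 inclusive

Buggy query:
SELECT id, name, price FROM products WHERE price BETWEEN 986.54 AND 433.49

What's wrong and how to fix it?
Bug: The bounds are reversed; BETWEEN a AND b requires a <= b to match anything

Fix: Swap the bounds so the smaller value comes first

Corrected query:
SELECT id, name, price FROM products WHERE price BETWEEN 433.49 AND 986.54

Result:
id | name    | price 
---+---------+-------
2  | Goggles | 624.93
3  | Helmet  | 440.07
4  | Monitor | 903.92
7  | Phone   | 928.61
8  | Mouse   | 716.74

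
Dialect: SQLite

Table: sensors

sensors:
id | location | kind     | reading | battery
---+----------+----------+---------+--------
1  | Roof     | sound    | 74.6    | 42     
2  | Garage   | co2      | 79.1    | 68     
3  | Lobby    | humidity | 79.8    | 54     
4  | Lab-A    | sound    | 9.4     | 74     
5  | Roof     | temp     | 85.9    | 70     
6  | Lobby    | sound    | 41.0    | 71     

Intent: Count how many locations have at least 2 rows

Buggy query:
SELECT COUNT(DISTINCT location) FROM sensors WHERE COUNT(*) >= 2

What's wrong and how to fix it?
Bug: WHERE filters individual rows, not groups, so a group-level COUNT is invalid there

Fix: Group first with HAVING COUNT(*) >= 2, then COUNT the resulting groups

Corrected query:
SELECT COUNT(*) FROM (SELECT location FROM sensors GROUP BY location HAVING COUNT(*) >= 2)

Result:
COUNT(*)
--------
2       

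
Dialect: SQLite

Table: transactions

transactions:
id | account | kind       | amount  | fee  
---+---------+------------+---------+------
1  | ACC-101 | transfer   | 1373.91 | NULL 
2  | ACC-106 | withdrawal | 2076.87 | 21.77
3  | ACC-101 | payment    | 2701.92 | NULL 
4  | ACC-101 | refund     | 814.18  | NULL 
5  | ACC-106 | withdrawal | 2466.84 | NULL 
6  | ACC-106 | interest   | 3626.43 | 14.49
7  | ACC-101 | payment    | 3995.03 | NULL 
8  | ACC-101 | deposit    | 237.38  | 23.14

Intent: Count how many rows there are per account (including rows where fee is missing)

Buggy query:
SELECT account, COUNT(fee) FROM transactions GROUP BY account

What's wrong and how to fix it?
Bug: COUNT(column) counts non-NULL values only; rows with NULL fee aren't counted

Fix: Replace COUNT(fee) with COUNT(*)

Corrected query:
SELECT account, COUNT(*) FROM transactions GROUP BY account

Result:
account | COUNT(*)
--------+---------
ACC-101 | 5       
ACC-106 | 3       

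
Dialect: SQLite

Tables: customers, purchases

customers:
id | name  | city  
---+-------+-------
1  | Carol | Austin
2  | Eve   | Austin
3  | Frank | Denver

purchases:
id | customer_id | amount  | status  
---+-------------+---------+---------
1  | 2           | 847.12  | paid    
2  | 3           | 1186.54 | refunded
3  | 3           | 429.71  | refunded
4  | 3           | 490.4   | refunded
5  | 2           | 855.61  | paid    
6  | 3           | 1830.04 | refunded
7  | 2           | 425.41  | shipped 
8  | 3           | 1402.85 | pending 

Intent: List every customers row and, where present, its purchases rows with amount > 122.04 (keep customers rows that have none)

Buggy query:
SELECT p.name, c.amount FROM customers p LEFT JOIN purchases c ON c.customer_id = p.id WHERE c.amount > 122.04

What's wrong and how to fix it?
Bug: Filtering c.amount in WHERE discards the NULL rows produced by LEFT JOIN, turning it into an inner join

Fix: Move the right-table condition into the ON clause so unmatched parents are kept

Corrected query:
SELECT p.name, c.amount FROM customers p LEFT JOIN purchases c ON c.customer_id = p.id AND c.amount > 122.04

Result:
name  | amount 
------+--------
Carol | NULL   
Eve   | 425.41 
Eve   | 847.12 
Eve   | 855.61 
Frank | 429.71 
Frank | 490.4  
Frank | 1186.54
Frank | 1402.85
Frank | 1830.04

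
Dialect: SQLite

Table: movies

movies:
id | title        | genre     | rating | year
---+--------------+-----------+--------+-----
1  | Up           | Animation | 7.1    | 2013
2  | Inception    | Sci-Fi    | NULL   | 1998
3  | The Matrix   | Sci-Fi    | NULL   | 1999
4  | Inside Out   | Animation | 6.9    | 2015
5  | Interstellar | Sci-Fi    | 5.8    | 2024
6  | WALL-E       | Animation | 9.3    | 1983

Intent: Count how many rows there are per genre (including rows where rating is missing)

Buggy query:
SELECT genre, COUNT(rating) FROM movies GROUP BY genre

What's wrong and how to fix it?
Bug: COUNT(rating) skips NULLs, so groups with missing rating are undercounted

Fix: Use COUNT(*) to count all rows regardless of NULL

Corrected query:
SELECT genre, COUNT(*) FROM movies GROUP BY genre

Result:
genre     | COUNT(*)
----------+---------
Animation | 3       
Sci-Fi    | 3       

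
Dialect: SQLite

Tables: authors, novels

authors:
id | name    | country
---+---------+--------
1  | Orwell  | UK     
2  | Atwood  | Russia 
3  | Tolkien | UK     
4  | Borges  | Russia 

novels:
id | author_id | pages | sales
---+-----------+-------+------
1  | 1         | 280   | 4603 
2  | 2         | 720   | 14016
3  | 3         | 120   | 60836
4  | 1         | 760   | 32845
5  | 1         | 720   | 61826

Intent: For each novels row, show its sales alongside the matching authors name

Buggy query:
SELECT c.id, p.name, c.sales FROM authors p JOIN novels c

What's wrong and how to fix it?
Bug: Missing join condition: each novels row is matched to all authors rows instead of just its own

Fix: Specify the join condition linking the foreign key to the parent id

Corrected query:
SELECT c.id, p.name, c.sales FROM authors p JOIN novels c ON c.author_id = p.id

Result:
id | name    | sales
---+---------+------
1  | Orwell  | 4603 
2  | Atwood  | 14016
3  | Tolkien | 60836
4  | Orwell  | 32845
5  | Orwell  | 61826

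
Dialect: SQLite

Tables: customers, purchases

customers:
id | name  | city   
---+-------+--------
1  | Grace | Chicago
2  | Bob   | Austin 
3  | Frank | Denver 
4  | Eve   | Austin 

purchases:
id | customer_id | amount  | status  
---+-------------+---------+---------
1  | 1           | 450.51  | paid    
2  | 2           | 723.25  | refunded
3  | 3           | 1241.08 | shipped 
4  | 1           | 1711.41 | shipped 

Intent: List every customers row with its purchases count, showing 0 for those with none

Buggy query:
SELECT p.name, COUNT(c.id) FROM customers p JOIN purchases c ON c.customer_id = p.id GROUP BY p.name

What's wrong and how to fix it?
Bug: INNER JOIN drops customers rows that have no matching purchases rows

Fix: Switch to LEFT JOIN to retain unmatched parent rows

Corrected query:
SELECT p.name, COUNT(c.id) FROM customers p LEFT JOIN purchases c ON c.customer_id = p.id GROUP BY p.name

Result:
name  | COUNT(c.id)
------+------------
Bob   | 1          
Eve   | 0          
Frank | 1          
Grace | 2          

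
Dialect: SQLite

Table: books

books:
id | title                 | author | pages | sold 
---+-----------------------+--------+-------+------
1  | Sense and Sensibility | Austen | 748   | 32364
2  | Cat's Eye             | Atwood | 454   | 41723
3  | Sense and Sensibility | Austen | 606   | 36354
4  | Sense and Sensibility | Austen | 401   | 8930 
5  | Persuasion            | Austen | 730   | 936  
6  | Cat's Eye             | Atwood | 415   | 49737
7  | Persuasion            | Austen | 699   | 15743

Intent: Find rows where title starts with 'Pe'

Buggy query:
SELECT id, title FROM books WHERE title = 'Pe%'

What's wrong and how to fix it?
Bug: '=' compares the literal string including the % character; pattern matching needs LIKE

Fix: Use LIKE for wildcard pattern matching

Corrected query:
SELECT id, title FROM books WHERE title LIKE 'Pe%'

Result:
id | title     
---+-----------
5  | Persuasion
7  | Persuasion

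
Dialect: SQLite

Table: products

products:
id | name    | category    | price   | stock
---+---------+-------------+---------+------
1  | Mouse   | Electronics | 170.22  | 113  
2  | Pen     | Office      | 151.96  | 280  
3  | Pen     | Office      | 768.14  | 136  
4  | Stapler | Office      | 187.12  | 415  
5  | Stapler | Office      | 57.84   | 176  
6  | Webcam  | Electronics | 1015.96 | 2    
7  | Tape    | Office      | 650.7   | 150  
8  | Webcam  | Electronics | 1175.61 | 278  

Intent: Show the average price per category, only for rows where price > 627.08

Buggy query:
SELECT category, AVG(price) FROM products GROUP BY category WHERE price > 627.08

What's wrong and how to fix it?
Bug: WHERE cannot follow GROUP BY

Fix: Place WHERE between FROM and GROUP BY

Corrected query:
SELECT category, AVG(price) FROM products WHERE price > 627.08 GROUP BY category

Result:
category    | AVG(price)
------------+-----------
Electronics | 1095.785  
Office      | 709.42    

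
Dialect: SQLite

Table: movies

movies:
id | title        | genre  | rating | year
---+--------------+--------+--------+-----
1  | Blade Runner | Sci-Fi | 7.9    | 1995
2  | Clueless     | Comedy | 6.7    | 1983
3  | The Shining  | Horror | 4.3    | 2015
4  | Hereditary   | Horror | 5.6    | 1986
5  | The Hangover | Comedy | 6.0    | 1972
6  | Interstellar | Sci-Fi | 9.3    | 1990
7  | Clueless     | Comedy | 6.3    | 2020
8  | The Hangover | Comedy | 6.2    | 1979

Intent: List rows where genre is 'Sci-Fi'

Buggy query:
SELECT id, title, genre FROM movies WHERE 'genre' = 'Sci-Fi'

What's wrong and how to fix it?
Bug: 'genre' in single quotes is a string literal, not the column; the comparison is literal-vs-literal and never true

Fix: Remove the quotes around the column name (or use double quotes for an identifier)

Corrected query:
SELECT id, title, genre FROM movies WHERE genre = 'Sci-Fi'

Result:
id | title        | genre 
---+--------------+-------
1  | Blade Runner | Sci-Fi
6  | Interstellar | Sci-Fi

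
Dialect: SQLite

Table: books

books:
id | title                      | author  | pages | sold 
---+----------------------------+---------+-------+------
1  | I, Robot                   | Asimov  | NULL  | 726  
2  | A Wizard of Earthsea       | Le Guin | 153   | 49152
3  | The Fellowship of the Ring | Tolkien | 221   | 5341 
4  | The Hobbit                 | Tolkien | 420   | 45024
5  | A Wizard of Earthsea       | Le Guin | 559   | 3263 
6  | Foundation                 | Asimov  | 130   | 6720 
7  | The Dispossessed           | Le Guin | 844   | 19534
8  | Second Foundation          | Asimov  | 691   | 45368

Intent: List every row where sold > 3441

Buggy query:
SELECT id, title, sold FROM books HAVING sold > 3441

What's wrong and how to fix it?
Bug: HAVING filters the output of aggregation, but this query has no GROUP BY and no aggregate functions, so SQLite rejects it (HAVING clause on a non-aggregate query); the condition here is per row

Fix: Replace HAVING with WHERE since the condition applies to individual rows

Corrected query:
SELECT id, title, sold FROM books WHERE sold > 3441

Result:
id | title                      | sold 
---+----------------------------+------
2  | A Wizard of Earthsea       | 49152
3  | The Fellowship of the Ring | 5341 
4  | The Hobbit                 | 45024
6  | Foundation                 | 6720 
7  | The Dispossessed           | 19534
8  | Second Foundation          | 45368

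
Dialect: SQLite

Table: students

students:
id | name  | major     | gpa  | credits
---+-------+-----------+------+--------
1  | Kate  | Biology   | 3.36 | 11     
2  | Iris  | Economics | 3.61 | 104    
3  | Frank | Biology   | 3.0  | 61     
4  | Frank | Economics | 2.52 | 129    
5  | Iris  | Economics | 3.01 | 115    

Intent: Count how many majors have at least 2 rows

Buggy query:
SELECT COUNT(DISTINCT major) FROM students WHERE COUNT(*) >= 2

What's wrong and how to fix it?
Bug: COUNT(*) cannot appear in WHERE; the per-group count doesn't exist yet

Fix: Group first with HAVING COUNT(*) >= 2, then COUNT the resulting groups

Corrected query:
SELECT COUNT(*) FROM (SELECT major FROM students GROUP BY major HAVING COUNT(*) >= 2)

Result:
COUNT(*)
--------
2       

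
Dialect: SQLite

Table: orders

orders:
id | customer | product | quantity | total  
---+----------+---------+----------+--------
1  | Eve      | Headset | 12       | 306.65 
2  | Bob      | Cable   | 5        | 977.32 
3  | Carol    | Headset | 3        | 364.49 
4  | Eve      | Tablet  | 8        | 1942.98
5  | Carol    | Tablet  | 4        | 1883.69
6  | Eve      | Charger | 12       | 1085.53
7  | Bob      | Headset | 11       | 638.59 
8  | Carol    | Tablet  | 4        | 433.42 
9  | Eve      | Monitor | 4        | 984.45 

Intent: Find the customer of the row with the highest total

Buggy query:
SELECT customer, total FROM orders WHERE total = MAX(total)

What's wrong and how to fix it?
Bug: MAX(total) is an aggregate and cannot be used directly in WHERE

Fix: Wrap MAX in a scalar subquery so WHERE compares against a single value

Corrected query:
SELECT customer, total FROM orders WHERE total = (SELECT MAX(total) FROM orders)

Result:
customer | total  
---------+--------
Eve      | 1942.98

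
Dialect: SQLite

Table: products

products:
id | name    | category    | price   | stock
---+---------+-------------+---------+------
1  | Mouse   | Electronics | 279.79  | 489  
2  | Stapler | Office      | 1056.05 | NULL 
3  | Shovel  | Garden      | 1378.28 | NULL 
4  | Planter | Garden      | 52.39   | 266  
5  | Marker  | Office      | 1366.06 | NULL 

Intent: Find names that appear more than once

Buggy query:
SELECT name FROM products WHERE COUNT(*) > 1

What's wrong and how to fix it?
Bug: WHERE can't reference COUNT(*); aggregates are computed after WHERE

Fix: Group first, then use HAVING for the count condition

Corrected query:
SELECT name FROM products GROUP BY name HAVING COUNT(*) > 1

Result:
(no rows)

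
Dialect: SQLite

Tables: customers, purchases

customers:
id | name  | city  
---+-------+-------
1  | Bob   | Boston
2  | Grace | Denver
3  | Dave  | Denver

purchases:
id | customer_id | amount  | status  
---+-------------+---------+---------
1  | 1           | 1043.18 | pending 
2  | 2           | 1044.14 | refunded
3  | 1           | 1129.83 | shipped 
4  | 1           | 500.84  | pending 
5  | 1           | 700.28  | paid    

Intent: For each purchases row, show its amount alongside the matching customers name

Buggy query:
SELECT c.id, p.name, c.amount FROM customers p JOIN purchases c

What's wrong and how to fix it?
Bug: Missing join condition: each purchases row is matched to all customers rows instead of just its own

Fix: Add ON c.customer_id = p.id to the JOIN

Corrected query:
SELECT c.id, p.name, c.amount FROM customers p JOIN purchases c ON c.customer_id = p.id

Result:
id | name  | amount 
---+-------+--------
1  | Bob   | 1043.18
2  | Grace | 1044.14
3  | Bob   | 1129.83
4  | Bob   | 500.84 
5  | Bob   | 700.28 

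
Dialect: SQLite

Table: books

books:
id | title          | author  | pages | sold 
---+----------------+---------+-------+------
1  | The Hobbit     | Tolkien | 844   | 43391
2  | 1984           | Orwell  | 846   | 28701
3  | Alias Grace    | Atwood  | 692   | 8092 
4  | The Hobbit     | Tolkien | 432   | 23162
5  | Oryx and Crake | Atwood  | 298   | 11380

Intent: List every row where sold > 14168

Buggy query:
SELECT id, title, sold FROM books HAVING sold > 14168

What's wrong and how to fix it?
Bug: HAVING filters the output of aggregation, but this query has no GROUP BY and no aggregate functions, so SQLite rejects it (HAVING clause on a non-aggregate query); the condition here is per row

Fix: Use WHERE for row-level filtering

Corrected query:
SELECT id, title, sold FROM books WHERE sold > 14168

Result:
id | title      | sold 
---+------------+------
1  | The Hobbit | 43391
2  | 1984       | 28701
4  | The Hobbit | 23162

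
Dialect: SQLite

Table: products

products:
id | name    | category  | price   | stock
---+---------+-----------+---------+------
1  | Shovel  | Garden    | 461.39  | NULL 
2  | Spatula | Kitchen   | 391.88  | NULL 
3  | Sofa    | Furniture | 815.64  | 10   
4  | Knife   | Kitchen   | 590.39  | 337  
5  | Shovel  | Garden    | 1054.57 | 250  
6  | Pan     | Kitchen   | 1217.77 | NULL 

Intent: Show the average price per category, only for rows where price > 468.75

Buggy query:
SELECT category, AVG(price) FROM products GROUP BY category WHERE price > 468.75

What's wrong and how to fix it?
Bug: WHERE cannot follow GROUP BY

Fix: Place WHERE between FROM and GROUP BY

Corrected query:
SELECT category, AVG(price) FROM products WHERE price > 468.75 GROUP BY category

Result:
category  | AVG(price)
----------+-----------
Furniture | 815.64    
Garden    | 1054.57   
Kitchen   | 904.08    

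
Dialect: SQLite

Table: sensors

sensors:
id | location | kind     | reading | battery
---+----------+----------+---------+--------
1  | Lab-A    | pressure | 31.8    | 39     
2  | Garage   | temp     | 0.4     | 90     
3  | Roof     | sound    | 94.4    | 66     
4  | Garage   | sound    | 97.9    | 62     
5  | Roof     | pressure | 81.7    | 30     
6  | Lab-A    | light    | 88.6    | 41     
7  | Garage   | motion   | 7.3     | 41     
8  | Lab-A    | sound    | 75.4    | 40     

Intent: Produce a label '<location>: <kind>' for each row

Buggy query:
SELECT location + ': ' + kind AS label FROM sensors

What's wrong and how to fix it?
Bug: SQLite uses || for string concatenation; + coerces text to numbers (yielding 0)

Fix: Use the || operator for string concatenation

Corrected query:
SELECT location || ': ' || kind AS label FROM sensors

Result:
label          
---------------
Lab-A: pressure
Garage: temp   
Roof: sound    
Garage: sound  
Roof: pressure 
Lab-A: light   
Garage: motion 
Lab-A: sound   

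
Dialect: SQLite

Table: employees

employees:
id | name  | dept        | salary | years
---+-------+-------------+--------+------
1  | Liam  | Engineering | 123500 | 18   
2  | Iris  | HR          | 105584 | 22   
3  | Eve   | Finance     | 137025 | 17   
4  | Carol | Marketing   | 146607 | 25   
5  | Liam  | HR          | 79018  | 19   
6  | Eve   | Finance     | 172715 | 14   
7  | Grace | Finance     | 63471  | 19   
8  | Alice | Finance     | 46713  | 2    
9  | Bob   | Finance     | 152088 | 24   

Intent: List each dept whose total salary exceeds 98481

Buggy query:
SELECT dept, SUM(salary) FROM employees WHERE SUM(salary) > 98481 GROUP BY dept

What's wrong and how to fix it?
Bug: SUM(salary) is an aggregate, but WHERE filters rows before aggregation

Fix: Move the aggregate condition to a HAVING clause

Corrected query:
SELECT dept, SUM(salary) FROM employees GROUP BY dept HAVING SUM(salary) > 98481

Result:
dept        | SUM(salary)
------------+------------
Engineering | 123500     
Finance     | 572012     
HR          | 184602     
Marketing   | 146607     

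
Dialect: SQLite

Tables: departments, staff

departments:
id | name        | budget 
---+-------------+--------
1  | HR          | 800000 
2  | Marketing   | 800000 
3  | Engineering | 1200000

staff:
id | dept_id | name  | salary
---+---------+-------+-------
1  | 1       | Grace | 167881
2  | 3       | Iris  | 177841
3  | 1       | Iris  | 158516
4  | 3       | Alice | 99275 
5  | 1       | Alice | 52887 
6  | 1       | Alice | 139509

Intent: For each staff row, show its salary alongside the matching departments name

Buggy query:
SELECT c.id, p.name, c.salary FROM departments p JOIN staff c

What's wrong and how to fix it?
Bug: Missing join condition: each staff row is matched to all departments rows instead of just its own

Fix: Add ON c.dept_id = p.id to the JOIN

Corrected query:
SELECT c.id, p.name, c.salary FROM departments p JOIN staff c ON c.dept_id = p.id

Result:
id | name        | salary
---+-------------+-------
1  | HR          | 167881
2  | Engineering | 177841
3  | HR          | 158516
4  | Engineering | 99275 
5  | HR          | 52887 
6  | HR          | 139509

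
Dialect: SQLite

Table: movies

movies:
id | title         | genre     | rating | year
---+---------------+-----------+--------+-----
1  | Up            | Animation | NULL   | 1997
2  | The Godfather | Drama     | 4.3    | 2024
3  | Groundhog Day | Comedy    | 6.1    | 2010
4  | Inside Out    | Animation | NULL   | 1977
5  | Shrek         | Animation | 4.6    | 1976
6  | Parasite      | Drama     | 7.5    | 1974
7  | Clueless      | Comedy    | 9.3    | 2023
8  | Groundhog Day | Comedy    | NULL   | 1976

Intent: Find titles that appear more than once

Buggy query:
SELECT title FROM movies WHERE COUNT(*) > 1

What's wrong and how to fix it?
Bug: COUNT(*) is an aggregate and cannot be used in WHERE

Fix: GROUP BY title, then filter groups with HAVING COUNT(*) > 1

Corrected query:
SELECT title FROM movies GROUP BY title HAVING COUNT(*) > 1

Result:
title        
-------------
Groundhog Day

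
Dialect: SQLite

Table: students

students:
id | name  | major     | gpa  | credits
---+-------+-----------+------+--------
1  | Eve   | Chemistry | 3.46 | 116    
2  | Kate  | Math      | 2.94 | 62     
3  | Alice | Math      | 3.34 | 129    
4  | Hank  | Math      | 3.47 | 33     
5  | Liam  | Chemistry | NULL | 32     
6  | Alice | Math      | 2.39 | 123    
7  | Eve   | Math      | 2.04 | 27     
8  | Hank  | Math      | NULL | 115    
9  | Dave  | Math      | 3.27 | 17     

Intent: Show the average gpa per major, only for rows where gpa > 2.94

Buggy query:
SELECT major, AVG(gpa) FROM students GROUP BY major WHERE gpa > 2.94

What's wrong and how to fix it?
Bug: Row-level WHERE must come before GROUP BY in the clause order

Fix: Place WHERE between FROM and GROUP BY

Corrected query:
SELECT major, AVG(gpa) FROM students WHERE gpa > 2.94 GROUP BY major

Result:
major     | AVG(gpa)
----------+---------
Chemistry | 3.46    
Math      | 3.36    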